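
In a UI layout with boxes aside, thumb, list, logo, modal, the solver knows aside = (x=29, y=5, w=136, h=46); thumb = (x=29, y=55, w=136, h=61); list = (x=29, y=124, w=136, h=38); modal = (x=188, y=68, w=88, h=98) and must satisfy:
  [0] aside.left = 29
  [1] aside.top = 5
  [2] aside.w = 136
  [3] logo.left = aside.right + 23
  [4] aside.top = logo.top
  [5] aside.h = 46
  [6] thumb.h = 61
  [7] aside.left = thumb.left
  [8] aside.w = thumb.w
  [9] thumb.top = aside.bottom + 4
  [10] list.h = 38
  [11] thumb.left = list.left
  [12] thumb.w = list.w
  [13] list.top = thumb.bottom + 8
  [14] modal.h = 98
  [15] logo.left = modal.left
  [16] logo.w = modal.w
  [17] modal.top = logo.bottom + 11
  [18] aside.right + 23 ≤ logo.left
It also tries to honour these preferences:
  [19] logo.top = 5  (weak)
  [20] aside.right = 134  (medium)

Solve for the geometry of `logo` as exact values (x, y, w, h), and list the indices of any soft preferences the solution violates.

1. logo.x = 188  [logo.left = aside.right + 23]
2. logo.y = 5  [aside.top = logo.top]
3. logo.w = 88  [logo.w = modal.w]
4. logo.h = 52  [modal.top = logo.bottom + 11]

logo = (x=188, y=5, w=88, h=52)
violated soft preferences: 20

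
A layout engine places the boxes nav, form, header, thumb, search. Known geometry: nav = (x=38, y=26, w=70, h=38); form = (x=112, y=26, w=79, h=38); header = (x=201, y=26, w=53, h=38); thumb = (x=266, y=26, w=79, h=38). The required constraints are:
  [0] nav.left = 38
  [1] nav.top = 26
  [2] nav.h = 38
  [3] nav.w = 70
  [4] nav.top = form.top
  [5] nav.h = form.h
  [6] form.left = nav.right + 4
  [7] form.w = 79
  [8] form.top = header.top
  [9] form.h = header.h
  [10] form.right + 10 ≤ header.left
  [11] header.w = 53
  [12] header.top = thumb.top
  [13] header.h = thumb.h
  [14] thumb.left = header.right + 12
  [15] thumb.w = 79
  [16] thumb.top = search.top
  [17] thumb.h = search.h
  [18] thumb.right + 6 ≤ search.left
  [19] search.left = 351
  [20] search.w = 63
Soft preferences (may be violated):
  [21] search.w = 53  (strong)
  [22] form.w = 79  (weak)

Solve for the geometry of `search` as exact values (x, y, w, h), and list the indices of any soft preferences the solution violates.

1. search.y = 26  [thumb.top = search.top]
2. search.h = 38  [thumb.h = search.h]
3. search.x = 351  [search.left = 351]
4. search.w = 63  [search.w = 63]

search = (x=351, y=26, w=63, h=38)
violated soft preferences: 21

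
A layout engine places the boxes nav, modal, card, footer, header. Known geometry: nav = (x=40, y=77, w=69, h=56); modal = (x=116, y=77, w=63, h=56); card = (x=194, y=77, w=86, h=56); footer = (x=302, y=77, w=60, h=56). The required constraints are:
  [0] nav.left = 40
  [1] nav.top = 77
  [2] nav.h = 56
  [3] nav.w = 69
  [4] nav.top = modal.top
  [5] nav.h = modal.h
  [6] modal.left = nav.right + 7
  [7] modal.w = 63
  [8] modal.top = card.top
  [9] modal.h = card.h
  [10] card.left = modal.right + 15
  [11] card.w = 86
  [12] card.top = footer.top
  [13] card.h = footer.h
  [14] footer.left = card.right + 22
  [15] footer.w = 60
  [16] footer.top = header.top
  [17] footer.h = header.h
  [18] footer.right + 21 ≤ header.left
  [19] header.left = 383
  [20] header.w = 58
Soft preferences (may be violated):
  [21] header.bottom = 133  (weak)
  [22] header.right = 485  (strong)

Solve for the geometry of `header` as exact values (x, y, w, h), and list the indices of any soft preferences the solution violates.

header = (x=383, y=77, w=58, h=56)
violated soft preferences: 22

1. header.y = 77  [footer.top = header.top]
2. header.h = 56  [footer.h = header.h]
3. header.x = 383  [header.left = 383]
4. header.w = 58  [header.w = 58]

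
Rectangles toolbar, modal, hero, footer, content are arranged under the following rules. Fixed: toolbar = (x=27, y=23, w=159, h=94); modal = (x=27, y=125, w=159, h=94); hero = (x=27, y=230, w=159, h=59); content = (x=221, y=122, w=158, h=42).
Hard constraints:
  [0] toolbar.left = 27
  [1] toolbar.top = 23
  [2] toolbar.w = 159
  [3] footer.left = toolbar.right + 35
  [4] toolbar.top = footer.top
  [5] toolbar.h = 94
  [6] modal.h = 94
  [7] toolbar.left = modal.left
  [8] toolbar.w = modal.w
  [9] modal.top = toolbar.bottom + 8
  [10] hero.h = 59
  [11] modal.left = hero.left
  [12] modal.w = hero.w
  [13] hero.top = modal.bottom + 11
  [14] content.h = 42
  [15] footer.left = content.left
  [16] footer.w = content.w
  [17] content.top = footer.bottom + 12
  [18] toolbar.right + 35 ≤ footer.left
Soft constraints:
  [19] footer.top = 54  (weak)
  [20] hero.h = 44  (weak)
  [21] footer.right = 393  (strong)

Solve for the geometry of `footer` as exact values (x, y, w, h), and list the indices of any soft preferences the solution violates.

footer = (x=221, y=23, w=158, h=87)
violated soft preferences: 19, 20, 21

1. footer.x = 221  [footer.left = toolbar.right + 35]
2. footer.y = 23  [toolbar.top = footer.top]
3. footer.w = 158  [footer.w = content.w]
4. footer.h = 87  [content.top = footer.bottom + 12]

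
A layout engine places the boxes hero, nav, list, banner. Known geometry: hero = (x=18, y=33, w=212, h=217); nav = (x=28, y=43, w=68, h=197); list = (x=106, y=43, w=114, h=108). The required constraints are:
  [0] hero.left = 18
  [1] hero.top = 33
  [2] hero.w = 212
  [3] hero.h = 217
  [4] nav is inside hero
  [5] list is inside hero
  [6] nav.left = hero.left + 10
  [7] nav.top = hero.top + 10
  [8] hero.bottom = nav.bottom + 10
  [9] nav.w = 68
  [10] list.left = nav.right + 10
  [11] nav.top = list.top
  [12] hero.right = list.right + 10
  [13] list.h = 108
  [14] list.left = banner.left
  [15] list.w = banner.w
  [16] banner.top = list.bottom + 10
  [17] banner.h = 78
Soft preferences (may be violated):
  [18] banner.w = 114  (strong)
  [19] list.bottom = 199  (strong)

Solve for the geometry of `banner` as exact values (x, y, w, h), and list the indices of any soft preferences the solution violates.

banner = (x=106, y=161, w=114, h=78)
violated soft preferences: 19

1. banner.x = 106  [list.left = banner.left]
2. banner.w = 114  [list.w = banner.w]
3. banner.y = 161  [banner.top = list.bottom + 10]
4. banner.h = 78  [banner.h = 78]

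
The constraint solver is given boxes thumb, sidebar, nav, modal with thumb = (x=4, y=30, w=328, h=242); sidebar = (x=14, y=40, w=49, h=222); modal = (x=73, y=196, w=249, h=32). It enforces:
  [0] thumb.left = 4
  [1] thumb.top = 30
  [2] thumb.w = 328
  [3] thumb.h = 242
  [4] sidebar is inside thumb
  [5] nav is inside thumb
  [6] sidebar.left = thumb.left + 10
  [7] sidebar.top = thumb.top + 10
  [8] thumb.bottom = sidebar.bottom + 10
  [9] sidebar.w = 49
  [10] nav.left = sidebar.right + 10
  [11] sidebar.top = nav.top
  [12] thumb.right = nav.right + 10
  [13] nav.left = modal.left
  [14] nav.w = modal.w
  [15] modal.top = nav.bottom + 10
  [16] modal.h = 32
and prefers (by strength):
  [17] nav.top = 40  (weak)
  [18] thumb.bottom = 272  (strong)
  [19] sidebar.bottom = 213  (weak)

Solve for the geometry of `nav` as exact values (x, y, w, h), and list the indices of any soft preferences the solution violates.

1. nav.x = 73  [nav.left = sidebar.right + 10]
2. nav.y = 40  [sidebar.top = nav.top]
3. nav.w = 249  [thumb.right = nav.right + 10]
4. nav.h = 146  [modal.top = nav.bottom + 10]

nav = (x=73, y=40, w=249, h=146)
violated soft preferences: 19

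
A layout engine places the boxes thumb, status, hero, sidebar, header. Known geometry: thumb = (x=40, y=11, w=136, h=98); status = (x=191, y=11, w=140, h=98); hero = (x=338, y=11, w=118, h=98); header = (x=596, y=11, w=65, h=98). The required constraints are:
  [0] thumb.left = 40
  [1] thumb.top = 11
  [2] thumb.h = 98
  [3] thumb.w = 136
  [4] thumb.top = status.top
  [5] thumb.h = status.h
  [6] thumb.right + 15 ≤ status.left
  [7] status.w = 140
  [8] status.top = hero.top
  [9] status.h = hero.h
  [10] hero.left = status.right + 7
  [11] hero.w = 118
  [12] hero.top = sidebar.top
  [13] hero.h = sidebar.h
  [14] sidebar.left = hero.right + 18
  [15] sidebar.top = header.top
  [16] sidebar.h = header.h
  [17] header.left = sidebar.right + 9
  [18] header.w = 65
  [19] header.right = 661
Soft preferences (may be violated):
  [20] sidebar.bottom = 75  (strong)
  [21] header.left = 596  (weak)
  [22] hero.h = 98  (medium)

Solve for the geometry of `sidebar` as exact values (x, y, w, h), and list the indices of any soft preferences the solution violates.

sidebar = (x=474, y=11, w=113, h=98)
violated soft preferences: 20

1. sidebar.y = 11  [hero.top = sidebar.top]
2. sidebar.h = 98  [hero.h = sidebar.h]
3. sidebar.x = 474  [sidebar.left = hero.right + 18]
4. sidebar.w = 113  [header.left = sidebar.right + 9]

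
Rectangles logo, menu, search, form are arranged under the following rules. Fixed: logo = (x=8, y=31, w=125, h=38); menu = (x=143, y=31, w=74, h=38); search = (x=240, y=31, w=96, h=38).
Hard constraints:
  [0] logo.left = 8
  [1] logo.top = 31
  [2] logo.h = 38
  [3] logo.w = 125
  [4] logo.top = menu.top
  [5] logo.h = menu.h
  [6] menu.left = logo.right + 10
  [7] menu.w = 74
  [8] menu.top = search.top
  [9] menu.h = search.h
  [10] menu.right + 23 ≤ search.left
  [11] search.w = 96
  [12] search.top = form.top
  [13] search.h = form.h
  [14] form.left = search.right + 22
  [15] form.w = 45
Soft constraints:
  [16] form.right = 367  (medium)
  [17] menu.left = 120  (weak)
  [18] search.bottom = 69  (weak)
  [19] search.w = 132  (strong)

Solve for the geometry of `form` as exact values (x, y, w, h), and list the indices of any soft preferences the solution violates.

1. form.y = 31  [search.top = form.top]
2. form.h = 38  [search.h = form.h]
3. form.x = 358  [form.left = search.right + 22]
4. form.w = 45  [form.w = 45]

form = (x=358, y=31, w=45, h=38)
violated soft preferences: 16, 17, 19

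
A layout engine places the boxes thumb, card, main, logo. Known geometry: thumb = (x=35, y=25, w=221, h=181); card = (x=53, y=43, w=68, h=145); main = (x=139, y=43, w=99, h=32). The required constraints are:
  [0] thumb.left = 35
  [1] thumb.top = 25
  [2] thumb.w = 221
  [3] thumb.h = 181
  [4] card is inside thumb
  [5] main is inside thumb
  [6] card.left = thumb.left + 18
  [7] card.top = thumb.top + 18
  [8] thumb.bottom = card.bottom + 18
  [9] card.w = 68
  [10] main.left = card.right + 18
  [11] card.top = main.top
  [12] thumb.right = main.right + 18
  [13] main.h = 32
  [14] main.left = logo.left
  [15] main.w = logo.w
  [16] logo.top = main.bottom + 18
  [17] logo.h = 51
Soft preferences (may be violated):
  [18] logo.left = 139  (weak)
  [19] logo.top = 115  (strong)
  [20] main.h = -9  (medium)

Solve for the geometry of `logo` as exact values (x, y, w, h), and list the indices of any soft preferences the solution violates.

1. logo.x = 139  [main.left = logo.left]
2. logo.w = 99  [main.w = logo.w]
3. logo.y = 93  [logo.top = main.bottom + 18]
4. logo.h = 51  [logo.h = 51]

logo = (x=139, y=93, w=99, h=51)
violated soft preferences: 19, 20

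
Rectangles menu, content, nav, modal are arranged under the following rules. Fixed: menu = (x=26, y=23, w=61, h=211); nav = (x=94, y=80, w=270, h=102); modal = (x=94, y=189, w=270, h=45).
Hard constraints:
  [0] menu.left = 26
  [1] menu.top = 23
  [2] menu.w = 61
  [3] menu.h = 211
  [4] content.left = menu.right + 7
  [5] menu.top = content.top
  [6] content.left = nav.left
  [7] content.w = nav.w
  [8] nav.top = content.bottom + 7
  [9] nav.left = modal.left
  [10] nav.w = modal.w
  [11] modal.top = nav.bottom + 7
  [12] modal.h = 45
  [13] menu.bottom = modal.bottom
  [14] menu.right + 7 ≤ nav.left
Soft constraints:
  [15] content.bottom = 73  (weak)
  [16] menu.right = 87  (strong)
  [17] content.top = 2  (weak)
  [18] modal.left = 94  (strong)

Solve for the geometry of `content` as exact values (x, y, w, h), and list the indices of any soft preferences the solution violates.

content = (x=94, y=23, w=270, h=50)
violated soft preferences: 17

1. content.x = 94  [content.left = menu.right + 7]
2. content.y = 23  [menu.top = content.top]
3. content.w = 270  [content.w = nav.w]
4. content.h = 50  [nav.top = content.bottom + 7]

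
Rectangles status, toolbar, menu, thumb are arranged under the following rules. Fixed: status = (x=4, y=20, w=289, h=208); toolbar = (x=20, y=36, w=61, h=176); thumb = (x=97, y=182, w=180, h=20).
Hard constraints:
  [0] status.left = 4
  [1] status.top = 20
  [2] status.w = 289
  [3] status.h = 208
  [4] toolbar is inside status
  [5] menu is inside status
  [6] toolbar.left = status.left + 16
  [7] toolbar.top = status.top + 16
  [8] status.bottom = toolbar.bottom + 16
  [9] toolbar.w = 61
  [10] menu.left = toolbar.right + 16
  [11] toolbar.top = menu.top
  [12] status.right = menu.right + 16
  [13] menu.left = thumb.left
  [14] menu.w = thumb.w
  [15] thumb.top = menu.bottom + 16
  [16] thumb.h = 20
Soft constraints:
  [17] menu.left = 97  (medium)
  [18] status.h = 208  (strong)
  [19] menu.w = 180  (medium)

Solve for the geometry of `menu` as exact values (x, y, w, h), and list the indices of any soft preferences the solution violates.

1. menu.x = 97  [menu.left = toolbar.right + 16]
2. menu.y = 36  [toolbar.top = menu.top]
3. menu.w = 180  [status.right = menu.right + 16]
4. menu.h = 130  [thumb.top = menu.bottom + 16]

menu = (x=97, y=36, w=180, h=130)
violated soft preferences: none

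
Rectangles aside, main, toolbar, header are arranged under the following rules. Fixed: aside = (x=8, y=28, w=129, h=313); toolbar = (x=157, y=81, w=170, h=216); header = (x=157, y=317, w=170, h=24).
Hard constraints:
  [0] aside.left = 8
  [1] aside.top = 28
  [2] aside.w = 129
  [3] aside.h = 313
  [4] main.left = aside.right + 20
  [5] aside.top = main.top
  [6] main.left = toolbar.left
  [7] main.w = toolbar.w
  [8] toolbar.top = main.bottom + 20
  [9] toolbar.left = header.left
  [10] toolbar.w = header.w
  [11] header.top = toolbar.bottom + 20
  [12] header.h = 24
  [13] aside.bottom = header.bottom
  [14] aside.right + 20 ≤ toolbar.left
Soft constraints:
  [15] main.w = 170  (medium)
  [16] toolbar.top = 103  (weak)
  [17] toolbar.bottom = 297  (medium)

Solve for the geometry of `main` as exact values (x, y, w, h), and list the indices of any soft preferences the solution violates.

1. main.x = 157  [main.left = aside.right + 20]
2. main.y = 28  [aside.top = main.top]
3. main.w = 170  [main.w = toolbar.w]
4. main.h = 33  [toolbar.top = main.bottom + 20]

main = (x=157, y=28, w=170, h=33)
violated soft preferences: 16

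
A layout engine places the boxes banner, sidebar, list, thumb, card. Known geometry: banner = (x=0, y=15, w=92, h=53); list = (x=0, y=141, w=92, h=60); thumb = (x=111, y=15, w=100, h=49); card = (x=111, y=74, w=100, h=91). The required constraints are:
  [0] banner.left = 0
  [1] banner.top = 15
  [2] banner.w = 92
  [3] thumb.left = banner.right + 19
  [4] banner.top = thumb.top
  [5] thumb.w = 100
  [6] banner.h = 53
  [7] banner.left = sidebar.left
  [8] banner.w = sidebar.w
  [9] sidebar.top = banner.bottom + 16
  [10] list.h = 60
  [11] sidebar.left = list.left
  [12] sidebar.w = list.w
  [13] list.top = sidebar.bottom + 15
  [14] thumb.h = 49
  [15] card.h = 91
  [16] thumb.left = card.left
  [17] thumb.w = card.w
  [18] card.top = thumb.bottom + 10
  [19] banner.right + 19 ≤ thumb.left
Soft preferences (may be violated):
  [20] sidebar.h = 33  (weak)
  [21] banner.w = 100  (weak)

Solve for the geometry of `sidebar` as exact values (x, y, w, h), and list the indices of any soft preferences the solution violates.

sidebar = (x=0, y=84, w=92, h=42)
violated soft preferences: 20, 21

1. sidebar.x = 0  [banner.left = sidebar.left]
2. sidebar.w = 92  [banner.w = sidebar.w]
3. sidebar.y = 84  [sidebar.top = banner.bottom + 16]
4. sidebar.h = 42  [list.top = sidebar.bottom + 15]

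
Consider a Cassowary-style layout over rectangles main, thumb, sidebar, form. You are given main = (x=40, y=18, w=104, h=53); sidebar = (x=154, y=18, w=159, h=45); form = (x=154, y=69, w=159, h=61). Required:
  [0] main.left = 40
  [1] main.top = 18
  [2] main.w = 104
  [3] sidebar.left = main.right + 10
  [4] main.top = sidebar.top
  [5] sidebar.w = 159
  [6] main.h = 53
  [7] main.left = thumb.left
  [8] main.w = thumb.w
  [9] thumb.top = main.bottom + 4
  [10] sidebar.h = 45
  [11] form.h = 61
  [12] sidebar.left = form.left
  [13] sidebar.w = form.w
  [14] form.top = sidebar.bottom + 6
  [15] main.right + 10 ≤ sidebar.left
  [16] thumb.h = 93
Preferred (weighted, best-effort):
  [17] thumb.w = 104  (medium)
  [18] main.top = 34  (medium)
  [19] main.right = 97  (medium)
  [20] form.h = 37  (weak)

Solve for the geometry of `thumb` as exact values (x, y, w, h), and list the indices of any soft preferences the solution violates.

1. thumb.x = 40  [main.left = thumb.left]
2. thumb.w = 104  [main.w = thumb.w]
3. thumb.y = 75  [thumb.top = main.bottom + 4]
4. thumb.h = 93  [thumb.h = 93]

thumb = (x=40, y=75, w=104, h=93)
violated soft preferences: 18, 19, 20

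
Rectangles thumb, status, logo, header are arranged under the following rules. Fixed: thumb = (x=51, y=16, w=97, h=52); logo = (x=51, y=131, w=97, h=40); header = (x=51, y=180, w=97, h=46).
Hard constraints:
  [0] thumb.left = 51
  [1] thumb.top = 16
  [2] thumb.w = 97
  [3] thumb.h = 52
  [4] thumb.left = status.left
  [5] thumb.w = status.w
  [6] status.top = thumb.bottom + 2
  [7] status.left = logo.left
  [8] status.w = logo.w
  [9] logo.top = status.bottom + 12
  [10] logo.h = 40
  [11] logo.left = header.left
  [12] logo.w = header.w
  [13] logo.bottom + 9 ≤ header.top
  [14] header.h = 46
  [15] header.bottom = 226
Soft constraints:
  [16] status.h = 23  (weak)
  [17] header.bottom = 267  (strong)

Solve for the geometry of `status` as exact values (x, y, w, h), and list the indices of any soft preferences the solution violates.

1. status.x = 51  [thumb.left = status.left]
2. status.w = 97  [thumb.w = status.w]
3. status.y = 70  [status.top = thumb.bottom + 2]
4. status.h = 49  [logo.top = status.bottom + 12]

status = (x=51, y=70, w=97, h=49)
violated soft preferences: 16, 17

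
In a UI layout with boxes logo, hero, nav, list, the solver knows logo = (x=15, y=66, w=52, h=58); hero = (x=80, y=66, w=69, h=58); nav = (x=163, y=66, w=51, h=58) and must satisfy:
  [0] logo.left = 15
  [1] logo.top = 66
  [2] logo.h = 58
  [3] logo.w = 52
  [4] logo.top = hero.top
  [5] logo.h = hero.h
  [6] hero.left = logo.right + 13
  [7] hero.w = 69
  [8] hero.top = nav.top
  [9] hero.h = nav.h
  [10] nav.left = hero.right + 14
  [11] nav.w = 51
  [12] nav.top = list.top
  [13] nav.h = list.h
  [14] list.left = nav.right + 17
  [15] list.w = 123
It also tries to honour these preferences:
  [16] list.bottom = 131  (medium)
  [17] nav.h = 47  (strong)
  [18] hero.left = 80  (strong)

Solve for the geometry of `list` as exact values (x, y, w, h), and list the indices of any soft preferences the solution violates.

list = (x=231, y=66, w=123, h=58)
violated soft preferences: 16, 17

1. list.y = 66  [nav.top = list.top]
2. list.h = 58  [nav.h = list.h]
3. list.x = 231  [list.left = nav.right + 17]
4. list.w = 123  [list.w = 123]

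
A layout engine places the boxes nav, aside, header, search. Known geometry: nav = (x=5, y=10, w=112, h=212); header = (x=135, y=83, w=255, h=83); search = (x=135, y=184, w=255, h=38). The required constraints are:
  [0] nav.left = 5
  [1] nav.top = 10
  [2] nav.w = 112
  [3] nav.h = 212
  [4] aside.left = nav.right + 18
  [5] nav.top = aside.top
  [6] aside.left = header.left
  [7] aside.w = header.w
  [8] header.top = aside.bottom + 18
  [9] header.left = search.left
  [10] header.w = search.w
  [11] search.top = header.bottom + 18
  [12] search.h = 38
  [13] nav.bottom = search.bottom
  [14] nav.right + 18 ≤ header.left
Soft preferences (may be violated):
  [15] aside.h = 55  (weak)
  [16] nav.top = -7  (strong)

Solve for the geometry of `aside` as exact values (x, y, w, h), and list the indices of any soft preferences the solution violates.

aside = (x=135, y=10, w=255, h=55)
violated soft preferences: 16

1. aside.x = 135  [aside.left = nav.right + 18]
2. aside.y = 10  [nav.top = aside.top]
3. aside.w = 255  [aside.w = header.w]
4. aside.h = 55  [header.top = aside.bottom + 18]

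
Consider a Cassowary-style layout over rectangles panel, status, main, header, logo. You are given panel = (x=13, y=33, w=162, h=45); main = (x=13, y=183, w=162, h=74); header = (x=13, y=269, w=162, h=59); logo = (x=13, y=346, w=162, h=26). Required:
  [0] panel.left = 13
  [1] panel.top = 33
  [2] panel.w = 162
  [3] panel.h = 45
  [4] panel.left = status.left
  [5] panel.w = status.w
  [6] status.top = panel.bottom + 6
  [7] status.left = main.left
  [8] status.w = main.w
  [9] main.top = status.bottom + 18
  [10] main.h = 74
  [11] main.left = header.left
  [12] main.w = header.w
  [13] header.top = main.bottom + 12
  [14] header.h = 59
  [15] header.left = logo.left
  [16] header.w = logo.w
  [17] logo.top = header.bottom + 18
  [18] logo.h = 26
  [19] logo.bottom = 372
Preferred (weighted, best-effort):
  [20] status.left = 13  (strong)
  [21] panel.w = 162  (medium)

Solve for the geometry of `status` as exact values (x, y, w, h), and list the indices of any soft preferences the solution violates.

status = (x=13, y=84, w=162, h=81)
violated soft preferences: none

1. status.x = 13  [panel.left = status.left]
2. status.w = 162  [panel.w = status.w]
3. status.y = 84  [status.top = panel.bottom + 6]
4. status.h = 81  [main.top = status.bottom + 18]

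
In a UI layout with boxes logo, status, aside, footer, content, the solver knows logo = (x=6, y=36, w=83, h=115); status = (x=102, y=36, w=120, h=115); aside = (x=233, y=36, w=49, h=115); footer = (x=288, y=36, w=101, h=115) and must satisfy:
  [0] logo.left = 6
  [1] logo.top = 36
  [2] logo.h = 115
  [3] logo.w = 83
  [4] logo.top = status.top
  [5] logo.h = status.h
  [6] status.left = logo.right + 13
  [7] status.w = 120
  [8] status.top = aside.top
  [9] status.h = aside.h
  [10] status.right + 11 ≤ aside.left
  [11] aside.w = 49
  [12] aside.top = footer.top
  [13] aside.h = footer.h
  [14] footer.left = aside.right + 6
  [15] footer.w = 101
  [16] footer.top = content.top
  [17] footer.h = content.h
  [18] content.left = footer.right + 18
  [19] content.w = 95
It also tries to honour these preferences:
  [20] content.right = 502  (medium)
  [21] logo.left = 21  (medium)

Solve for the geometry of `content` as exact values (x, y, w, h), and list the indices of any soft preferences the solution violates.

content = (x=407, y=36, w=95, h=115)
violated soft preferences: 21

1. content.y = 36  [footer.top = content.top]
2. content.h = 115  [footer.h = content.h]
3. content.x = 407  [content.left = footer.right + 18]
4. content.w = 95  [content.w = 95]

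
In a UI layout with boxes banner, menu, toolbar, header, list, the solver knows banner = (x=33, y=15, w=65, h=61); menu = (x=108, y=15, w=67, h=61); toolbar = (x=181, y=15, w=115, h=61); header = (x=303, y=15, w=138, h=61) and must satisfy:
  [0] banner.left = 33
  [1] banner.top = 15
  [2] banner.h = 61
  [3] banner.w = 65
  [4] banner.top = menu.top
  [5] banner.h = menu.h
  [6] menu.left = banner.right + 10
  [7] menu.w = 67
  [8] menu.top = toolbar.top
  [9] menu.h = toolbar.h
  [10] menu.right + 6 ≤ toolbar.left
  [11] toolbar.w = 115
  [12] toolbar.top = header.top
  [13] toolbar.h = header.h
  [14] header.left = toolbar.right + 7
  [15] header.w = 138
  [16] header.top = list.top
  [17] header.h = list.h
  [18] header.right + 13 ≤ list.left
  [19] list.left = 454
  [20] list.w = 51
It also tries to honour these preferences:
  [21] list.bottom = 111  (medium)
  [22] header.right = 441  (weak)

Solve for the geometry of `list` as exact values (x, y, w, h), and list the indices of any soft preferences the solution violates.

list = (x=454, y=15, w=51, h=61)
violated soft preferences: 21

1. list.y = 15  [header.top = list.top]
2. list.h = 61  [header.h = list.h]
3. list.x = 454  [list.left = 454]
4. list.w = 51  [list.w = 51]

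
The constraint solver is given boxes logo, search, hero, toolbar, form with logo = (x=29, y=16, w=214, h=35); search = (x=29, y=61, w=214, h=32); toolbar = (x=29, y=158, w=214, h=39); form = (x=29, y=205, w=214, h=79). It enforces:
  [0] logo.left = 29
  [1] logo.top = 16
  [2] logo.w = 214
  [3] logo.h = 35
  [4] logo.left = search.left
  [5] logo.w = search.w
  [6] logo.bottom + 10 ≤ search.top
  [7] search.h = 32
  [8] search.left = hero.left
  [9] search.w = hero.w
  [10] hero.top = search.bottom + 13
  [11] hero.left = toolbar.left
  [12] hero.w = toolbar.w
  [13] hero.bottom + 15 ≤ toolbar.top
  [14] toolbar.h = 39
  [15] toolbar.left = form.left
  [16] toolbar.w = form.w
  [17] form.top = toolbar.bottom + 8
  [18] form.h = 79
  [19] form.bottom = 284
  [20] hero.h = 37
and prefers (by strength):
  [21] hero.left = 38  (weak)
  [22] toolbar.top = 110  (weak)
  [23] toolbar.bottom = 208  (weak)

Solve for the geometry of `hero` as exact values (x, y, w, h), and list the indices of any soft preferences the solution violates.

hero = (x=29, y=106, w=214, h=37)
violated soft preferences: 21, 22, 23

1. hero.x = 29  [search.left = hero.left]
2. hero.w = 214  [search.w = hero.w]
3. hero.y = 106  [hero.top = search.bottom + 13]
4. hero.h = 37  [hero.h = 37]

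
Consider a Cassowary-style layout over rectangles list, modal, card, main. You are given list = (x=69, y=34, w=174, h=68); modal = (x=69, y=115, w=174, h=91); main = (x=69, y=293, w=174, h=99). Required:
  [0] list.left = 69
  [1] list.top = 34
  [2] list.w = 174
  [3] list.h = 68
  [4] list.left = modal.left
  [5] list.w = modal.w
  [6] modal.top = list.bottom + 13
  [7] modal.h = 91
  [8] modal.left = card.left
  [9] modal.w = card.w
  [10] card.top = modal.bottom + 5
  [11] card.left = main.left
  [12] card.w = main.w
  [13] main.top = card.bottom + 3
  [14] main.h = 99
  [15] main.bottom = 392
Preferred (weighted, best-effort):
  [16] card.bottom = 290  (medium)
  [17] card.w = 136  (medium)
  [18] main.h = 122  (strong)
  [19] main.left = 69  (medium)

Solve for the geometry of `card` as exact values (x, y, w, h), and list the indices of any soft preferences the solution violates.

1. card.x = 69  [modal.left = card.left]
2. card.w = 174  [modal.w = card.w]
3. card.y = 211  [card.top = modal.bottom + 5]
4. card.h = 79  [main.top = card.bottom + 3]

card = (x=69, y=211, w=174, h=79)
violated soft preferences: 17, 18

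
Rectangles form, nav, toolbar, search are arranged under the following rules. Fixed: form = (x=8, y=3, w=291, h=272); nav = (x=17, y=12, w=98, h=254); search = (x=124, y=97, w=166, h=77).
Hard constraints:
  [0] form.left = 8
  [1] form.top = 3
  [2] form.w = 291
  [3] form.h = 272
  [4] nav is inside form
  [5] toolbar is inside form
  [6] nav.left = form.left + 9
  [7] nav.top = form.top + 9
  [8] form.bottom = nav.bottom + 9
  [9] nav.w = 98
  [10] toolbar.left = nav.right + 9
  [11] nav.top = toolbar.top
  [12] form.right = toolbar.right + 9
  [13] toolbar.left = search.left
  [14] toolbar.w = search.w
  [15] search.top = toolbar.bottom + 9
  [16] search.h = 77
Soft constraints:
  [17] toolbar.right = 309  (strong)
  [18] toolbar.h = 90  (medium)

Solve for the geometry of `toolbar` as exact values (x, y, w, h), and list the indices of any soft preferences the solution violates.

1. toolbar.x = 124  [toolbar.left = nav.right + 9]
2. toolbar.y = 12  [nav.top = toolbar.top]
3. toolbar.w = 166  [form.right = toolbar.right + 9]
4. toolbar.h = 76  [search.top = toolbar.bottom + 9]

toolbar = (x=124, y=12, w=166, h=76)
violated soft preferences: 17, 18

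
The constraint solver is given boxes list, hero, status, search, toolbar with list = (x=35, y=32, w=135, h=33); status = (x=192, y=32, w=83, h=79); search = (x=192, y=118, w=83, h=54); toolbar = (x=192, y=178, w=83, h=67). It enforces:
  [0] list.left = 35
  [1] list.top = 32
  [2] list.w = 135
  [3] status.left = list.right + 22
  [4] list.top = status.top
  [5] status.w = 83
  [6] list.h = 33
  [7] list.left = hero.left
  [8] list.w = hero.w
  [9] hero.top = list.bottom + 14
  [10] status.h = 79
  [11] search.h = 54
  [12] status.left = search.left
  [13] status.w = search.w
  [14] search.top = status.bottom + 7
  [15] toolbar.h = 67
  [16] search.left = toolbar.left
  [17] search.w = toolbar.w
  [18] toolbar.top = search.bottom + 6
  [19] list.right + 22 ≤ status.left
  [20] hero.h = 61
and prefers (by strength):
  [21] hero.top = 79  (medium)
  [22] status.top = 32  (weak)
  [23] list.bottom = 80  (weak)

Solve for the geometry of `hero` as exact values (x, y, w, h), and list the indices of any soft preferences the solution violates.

hero = (x=35, y=79, w=135, h=61)
violated soft preferences: 23

1. hero.x = 35  [list.left = hero.left]
2. hero.w = 135  [list.w = hero.w]
3. hero.y = 79  [hero.top = list.bottom + 14]
4. hero.h = 61  [hero.h = 61]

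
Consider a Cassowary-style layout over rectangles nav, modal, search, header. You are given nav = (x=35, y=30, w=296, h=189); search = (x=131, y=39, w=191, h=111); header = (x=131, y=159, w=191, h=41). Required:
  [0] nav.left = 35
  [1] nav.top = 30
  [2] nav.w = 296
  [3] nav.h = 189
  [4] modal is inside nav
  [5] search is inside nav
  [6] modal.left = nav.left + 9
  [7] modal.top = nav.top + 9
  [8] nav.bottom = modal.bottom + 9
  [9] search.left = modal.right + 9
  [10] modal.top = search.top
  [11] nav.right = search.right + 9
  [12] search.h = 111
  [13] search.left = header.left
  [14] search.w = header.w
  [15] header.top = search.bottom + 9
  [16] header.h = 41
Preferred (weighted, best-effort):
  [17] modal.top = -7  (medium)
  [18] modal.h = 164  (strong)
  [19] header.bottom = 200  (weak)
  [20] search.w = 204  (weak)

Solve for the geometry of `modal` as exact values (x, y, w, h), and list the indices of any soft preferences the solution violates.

1. modal.x = 44  [modal.left = nav.left + 9]
2. modal.y = 39  [modal.top = nav.top + 9]
3. modal.h = 171  [nav.bottom = modal.bottom + 9]
4. modal.w = 78  [search.left = modal.right + 9]

modal = (x=44, y=39, w=78, h=171)
violated soft preferences: 17, 18, 20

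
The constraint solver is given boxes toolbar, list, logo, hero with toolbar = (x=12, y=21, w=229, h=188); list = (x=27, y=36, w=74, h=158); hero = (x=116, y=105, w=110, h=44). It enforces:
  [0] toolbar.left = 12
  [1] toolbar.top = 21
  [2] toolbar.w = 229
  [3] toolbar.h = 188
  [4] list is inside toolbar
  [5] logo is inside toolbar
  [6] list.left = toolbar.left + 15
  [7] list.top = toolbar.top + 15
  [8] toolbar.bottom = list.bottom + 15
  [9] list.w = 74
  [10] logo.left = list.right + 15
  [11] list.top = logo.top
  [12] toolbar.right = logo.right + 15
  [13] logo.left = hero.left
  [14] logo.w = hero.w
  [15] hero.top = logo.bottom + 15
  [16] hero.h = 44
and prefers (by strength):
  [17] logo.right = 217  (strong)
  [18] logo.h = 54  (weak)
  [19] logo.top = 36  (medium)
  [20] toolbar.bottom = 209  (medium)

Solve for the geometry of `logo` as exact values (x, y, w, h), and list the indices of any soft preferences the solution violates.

1. logo.x = 116  [logo.left = list.right + 15]
2. logo.y = 36  [list.top = logo.top]
3. logo.w = 110  [toolbar.right = logo.right + 15]
4. logo.h = 54  [hero.top = logo.bottom + 15]

logo = (x=116, y=36, w=110, h=54)
violated soft preferences: 17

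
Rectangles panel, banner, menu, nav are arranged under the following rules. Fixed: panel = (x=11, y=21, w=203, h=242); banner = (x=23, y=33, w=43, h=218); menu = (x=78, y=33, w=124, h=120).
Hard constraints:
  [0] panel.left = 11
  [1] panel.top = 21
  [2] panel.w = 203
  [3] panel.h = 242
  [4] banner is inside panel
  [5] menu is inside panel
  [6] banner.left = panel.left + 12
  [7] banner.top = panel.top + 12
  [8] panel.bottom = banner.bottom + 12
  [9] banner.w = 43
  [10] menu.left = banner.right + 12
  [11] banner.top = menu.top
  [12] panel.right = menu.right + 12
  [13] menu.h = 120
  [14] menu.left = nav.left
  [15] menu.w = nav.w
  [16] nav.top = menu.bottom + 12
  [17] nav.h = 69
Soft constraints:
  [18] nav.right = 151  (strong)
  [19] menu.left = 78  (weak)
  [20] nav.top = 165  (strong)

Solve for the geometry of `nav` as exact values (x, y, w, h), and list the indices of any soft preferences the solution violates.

nav = (x=78, y=165, w=124, h=69)
violated soft preferences: 18

1. nav.x = 78  [menu.left = nav.left]
2. nav.w = 124  [menu.w = nav.w]
3. nav.y = 165  [nav.top = menu.bottom + 12]
4. nav.h = 69  [nav.h = 69]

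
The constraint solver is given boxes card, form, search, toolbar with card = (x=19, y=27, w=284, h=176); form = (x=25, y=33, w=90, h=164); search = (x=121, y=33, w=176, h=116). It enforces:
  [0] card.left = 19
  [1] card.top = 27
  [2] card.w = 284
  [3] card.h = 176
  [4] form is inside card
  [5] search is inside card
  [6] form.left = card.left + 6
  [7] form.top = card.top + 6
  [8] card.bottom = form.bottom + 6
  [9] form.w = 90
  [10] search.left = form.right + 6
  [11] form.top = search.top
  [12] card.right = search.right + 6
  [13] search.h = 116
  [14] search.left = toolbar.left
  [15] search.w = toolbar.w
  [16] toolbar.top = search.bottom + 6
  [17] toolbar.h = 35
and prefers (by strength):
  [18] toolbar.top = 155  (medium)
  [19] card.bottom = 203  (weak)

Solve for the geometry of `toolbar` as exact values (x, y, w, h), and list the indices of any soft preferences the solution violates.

1. toolbar.x = 121  [search.left = toolbar.left]
2. toolbar.w = 176  [search.w = toolbar.w]
3. toolbar.y = 155  [toolbar.top = search.bottom + 6]
4. toolbar.h = 35  [toolbar.h = 35]

toolbar = (x=121, y=155, w=176, h=35)
violated soft preferences: none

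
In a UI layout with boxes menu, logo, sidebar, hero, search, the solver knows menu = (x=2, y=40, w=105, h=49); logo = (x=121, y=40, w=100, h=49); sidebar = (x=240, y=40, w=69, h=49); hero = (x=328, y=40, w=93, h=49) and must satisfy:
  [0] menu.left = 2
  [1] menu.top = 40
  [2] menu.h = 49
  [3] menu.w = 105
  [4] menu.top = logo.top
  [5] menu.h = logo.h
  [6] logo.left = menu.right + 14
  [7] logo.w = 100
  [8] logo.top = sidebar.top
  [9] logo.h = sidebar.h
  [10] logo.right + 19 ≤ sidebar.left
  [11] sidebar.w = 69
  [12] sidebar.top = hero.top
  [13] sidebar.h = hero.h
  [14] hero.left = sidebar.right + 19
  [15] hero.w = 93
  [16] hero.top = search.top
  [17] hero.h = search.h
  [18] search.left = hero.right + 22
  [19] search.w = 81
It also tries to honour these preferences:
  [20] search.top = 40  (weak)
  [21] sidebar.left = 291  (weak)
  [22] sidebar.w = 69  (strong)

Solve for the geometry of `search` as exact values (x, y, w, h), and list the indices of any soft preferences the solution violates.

search = (x=443, y=40, w=81, h=49)
violated soft preferences: 21

1. search.y = 40  [hero.top = search.top]
2. search.h = 49  [hero.h = search.h]
3. search.x = 443  [search.left = hero.right + 22]
4. search.w = 81  [search.w = 81]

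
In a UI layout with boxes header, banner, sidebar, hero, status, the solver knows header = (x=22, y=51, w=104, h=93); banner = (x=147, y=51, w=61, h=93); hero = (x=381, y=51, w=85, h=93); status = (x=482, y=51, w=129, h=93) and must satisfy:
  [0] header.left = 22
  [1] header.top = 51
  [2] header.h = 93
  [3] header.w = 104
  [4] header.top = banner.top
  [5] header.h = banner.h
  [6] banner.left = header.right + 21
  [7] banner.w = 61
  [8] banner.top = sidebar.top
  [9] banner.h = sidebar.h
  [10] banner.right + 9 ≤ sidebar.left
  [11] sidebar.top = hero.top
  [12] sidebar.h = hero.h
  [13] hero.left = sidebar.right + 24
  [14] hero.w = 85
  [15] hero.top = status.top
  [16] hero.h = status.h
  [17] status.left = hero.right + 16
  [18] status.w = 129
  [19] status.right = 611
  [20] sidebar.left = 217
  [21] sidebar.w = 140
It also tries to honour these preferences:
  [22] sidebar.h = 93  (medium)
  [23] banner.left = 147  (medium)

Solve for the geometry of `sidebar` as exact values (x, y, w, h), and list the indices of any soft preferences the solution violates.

1. sidebar.y = 51  [banner.top = sidebar.top]
2. sidebar.h = 93  [banner.h = sidebar.h]
3. sidebar.x = 217  [sidebar.left = 217]
4. sidebar.w = 140  [sidebar.w = 140]

sidebar = (x=217, y=51, w=140, h=93)
violated soft preferences: none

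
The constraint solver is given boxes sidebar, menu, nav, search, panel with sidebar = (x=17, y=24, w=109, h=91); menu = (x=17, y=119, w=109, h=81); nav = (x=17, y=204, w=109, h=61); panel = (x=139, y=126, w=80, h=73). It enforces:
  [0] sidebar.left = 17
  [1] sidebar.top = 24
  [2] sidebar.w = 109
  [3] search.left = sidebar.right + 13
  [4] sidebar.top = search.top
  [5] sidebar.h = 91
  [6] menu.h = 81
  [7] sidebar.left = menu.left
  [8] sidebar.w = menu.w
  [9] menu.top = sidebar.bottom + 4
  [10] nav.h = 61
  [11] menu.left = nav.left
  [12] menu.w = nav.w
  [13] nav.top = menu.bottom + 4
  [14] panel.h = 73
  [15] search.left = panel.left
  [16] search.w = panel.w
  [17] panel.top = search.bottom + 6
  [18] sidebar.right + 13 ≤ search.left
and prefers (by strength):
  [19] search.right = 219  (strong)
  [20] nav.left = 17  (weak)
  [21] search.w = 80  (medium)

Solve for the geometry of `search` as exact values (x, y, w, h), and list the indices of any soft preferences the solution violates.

1. search.x = 139  [search.left = sidebar.right + 13]
2. search.y = 24  [sidebar.top = search.top]
3. search.w = 80  [search.w = panel.w]
4. search.h = 96  [panel.top = search.bottom + 6]

search = (x=139, y=24, w=80, h=96)
violated soft preferences: none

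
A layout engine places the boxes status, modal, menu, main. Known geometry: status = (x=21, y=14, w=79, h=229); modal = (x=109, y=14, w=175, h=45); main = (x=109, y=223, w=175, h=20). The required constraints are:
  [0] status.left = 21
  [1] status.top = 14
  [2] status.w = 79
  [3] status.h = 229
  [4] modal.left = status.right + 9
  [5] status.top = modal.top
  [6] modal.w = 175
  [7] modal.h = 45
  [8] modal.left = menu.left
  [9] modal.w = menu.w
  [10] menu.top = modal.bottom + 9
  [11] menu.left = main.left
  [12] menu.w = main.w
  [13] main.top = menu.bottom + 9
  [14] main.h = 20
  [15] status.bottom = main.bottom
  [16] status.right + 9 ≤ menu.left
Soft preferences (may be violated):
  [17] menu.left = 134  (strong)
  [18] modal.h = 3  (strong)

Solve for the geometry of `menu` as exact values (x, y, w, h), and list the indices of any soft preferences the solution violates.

1. menu.x = 109  [modal.left = menu.left]
2. menu.w = 175  [modal.w = menu.w]
3. menu.y = 68  [menu.top = modal.bottom + 9]
4. menu.h = 146  [main.top = menu.bottom + 9]

menu = (x=109, y=68, w=175, h=146)
violated soft preferences: 17, 18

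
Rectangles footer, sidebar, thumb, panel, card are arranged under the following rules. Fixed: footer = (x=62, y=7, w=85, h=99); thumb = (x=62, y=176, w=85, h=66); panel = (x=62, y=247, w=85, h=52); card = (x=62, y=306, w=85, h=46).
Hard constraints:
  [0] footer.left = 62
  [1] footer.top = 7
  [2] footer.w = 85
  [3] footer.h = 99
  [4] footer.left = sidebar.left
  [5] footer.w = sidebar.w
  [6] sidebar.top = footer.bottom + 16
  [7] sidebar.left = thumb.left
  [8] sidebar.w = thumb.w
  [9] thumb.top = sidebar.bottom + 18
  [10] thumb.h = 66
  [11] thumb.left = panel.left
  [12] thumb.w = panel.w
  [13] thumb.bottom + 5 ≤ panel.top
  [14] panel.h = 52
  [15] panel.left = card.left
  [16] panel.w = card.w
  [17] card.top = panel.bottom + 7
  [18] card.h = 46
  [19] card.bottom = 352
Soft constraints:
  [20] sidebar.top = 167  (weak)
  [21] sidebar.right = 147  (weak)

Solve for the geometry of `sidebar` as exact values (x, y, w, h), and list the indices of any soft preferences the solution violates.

sidebar = (x=62, y=122, w=85, h=36)
violated soft preferences: 20

1. sidebar.x = 62  [footer.left = sidebar.left]
2. sidebar.w = 85  [footer.w = sidebar.w]
3. sidebar.y = 122  [sidebar.top = footer.bottom + 16]
4. sidebar.h = 36  [thumb.top = sidebar.bottom + 18]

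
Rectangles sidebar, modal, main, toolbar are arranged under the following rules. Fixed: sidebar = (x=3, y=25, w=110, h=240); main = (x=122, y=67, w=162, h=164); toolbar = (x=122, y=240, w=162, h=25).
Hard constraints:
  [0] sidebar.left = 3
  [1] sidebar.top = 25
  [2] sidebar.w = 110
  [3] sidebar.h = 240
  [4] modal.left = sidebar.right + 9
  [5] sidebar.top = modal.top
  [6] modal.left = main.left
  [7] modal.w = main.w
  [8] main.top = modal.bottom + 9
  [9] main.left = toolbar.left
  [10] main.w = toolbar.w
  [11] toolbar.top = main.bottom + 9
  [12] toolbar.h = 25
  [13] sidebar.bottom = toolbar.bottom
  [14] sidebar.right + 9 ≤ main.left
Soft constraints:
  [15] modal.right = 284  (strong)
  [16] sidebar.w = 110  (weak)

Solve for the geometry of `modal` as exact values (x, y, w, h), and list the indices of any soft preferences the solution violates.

modal = (x=122, y=25, w=162, h=33)
violated soft preferences: none

1. modal.x = 122  [modal.left = sidebar.right + 9]
2. modal.y = 25  [sidebar.top = modal.top]
3. modal.w = 162  [modal.w = main.w]
4. modal.h = 33  [main.top = modal.bottom + 9]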